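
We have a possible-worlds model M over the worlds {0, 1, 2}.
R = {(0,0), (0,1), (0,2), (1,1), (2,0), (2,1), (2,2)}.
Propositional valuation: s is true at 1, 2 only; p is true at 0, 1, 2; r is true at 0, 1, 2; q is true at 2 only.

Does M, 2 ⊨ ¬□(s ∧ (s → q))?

Yes

At 2: □(s ∧ (s → q)) is false, so ¬□(s ∧ (s → q)) is true.
  At 2: □(s ∧ (s → q)) requires s ∧ (s → q) at every successor {0, 1, 2}.
    s ∧ (s → q) fails at 0, so □(s ∧ (s → q)) is false at 2.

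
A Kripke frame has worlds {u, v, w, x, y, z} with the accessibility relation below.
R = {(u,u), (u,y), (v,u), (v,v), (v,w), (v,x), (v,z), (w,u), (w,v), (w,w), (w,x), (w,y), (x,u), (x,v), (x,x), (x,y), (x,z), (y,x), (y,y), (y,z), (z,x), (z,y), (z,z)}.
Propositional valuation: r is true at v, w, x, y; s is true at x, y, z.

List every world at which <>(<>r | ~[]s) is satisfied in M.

u, v, w, x, y, z

Recall that []ψ holds at a world iff ψ holds at every accessible world, and <>ψ holds iff ψ holds at some accessible world.
Let φ = <>(<>r | ~[]s). Evaluate φ at each world:
  u (successors {u, y}): φ is true.
  v (successors {u, v, w, x, z}): φ is true.
  w (successors {u, v, w, x, y}): φ is true.
  x (successors {u, v, x, y, z}): φ is true.
  y (successors {x, y, z}): φ is true.
  z (successors {x, y, z}): φ is true.
For instance, at v:
  At v: <>(<>r | ~[]s) requires <>r | ~[]s at some successor in {u, v, w, x, z}.
    <>r | ~[]s holds at u, so <>(<>r | ~[]s) is true at v.
      At u: <>r is true, ~[]s is true, so <>r | ~[]s is true.
Satisfying worlds: {u, v, w, x, y, z}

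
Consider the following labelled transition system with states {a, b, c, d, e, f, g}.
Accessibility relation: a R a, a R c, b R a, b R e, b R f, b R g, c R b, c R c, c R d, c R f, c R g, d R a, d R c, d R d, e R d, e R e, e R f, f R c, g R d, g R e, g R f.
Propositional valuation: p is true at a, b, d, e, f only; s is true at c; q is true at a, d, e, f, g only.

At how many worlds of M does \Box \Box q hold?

Let φ = \Box \Box q. Evaluate φ at each world:
  a (successors {a, c}): φ is false.
  b (successors {a, e, f, g}): φ is false.
  c (successors {b, c, d, f, g}): φ is false.
  d (successors {a, c, d}): φ is false.
  e (successors {d, e, f}): φ is false.
  f (successors {c}): φ is false.
  g (successors {d, e, f}): φ is false.
For instance, at d:
  At d: \Box \Box q requires \Box q at every successor {a, c, d}.
    \Box q fails at a, so \Box \Box q is false at d.
      At a: \Box q requires q at every successor {a, c}.
        q fails at c, so \Box q is false at a.
Satisfying worlds: none.

0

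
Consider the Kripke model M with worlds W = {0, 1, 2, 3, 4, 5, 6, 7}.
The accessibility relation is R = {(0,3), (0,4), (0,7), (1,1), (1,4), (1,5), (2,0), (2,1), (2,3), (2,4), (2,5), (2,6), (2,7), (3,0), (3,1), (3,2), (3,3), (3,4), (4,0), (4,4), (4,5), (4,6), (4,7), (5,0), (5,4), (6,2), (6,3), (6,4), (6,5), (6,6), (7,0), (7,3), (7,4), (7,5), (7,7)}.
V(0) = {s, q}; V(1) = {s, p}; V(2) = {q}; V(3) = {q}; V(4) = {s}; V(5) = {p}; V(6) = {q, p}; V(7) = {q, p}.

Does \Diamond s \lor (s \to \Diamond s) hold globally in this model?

Yes

Let φ = \Diamond s \lor (s \to \Diamond s). Evaluate φ at each world:
  0 (successors {3, 4, 7}): φ is true.
  1 (successors {1, 4, 5}): φ is true.
  2 (successors {0, 1, 3, 4, 5, 6, 7}): φ is true.
  3 (successors {0, 1, 2, 3, 4}): φ is true.
  4 (successors {0, 4, 5, 6, 7}): φ is true.
  5 (successors {0, 4}): φ is true.
  6 (successors {2, 3, 4, 5, 6}): φ is true.
  7 (successors {0, 3, 4, 5, 7}): φ is true.
For instance, at 3:
  At 3: \Diamond s is true, s \to \Diamond s is true, so \Diamond s \lor (s \to \Diamond s) is true.
    At 3: \Diamond s requires s at some successor in {0, 1, 2, 3, 4}.
      s holds at 0, so \Diamond s is true at 3.
    At 3: s is false, \Diamond s is true, so s \to \Diamond s is true.
      At 3: \Diamond s requires s at some successor in {0, 1, 2, 3, 4}.
        s holds at 0, so \Diamond s is true at 3.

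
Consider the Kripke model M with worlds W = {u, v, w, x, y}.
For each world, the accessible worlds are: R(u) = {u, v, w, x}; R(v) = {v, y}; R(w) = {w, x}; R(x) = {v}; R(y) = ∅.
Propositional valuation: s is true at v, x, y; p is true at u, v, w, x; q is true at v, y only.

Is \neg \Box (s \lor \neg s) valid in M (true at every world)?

Recall that \Box ψ holds at a world iff ψ holds at every accessible world, and \Diamond ψ holds iff ψ holds at some accessible world.
Let φ = \neg \Box (s \lor \neg s). Evaluate φ at each world:
  u (successors {u, v, w, x}): φ is false.
  v (successors {v, y}): φ is false.
  w (successors {w, x}): φ is false.
  x (successors {v}): φ is false.
  y (successors ∅): φ is false.
Detail at u (counterexample):
  At u: \Box (s \lor \neg s) is true, so \neg \Box (s \lor \neg s) is false.
    At u: \Box (s \lor \neg s) requires s \lor \neg s at every successor {u, v, w, x}.
      At u: s \lor \neg s is true.
      At v: s \lor \neg s is true.
      At w: s \lor \neg s is true.
      At x: s \lor \neg s is true.
    So \Box (s \lor \neg s) is true at u.

No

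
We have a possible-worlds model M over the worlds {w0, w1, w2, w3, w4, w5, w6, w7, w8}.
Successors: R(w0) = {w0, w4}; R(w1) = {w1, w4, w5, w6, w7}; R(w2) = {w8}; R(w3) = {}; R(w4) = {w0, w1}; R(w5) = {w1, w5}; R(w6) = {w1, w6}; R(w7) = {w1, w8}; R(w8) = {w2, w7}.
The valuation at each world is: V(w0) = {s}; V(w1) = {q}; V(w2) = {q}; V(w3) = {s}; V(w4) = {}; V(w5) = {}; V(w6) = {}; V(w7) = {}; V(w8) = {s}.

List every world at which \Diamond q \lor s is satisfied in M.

Let φ = \Diamond q \lor s. Evaluate φ at each world:
  w0 (successors {w0, w4}): φ is true.
  w1 (successors {w1, w4, w5, w6, w7}): φ is true.
  w2 (successors {w8}): φ is false.
  w3 (successors ∅): φ is true.
  w4 (successors {w0, w1}): φ is true.
  w5 (successors {w1, w5}): φ is true.
  w6 (successors {w1, w6}): φ is true.
  w7 (successors {w1, w8}): φ is true.
  w8 (successors {w2, w7}): φ is true.
For instance, at w6:
  At w6: \Diamond q is true, s is false, so \Diamond q \lor s is true.
    At w6: \Diamond q requires q at some successor in {w1, w6}.
      q holds at w1, so \Diamond q is true at w6.
Satisfying worlds: {w0, w1, w3, w4, w5, w6, w7, w8}

w0, w1, w3, w4, w5, w6, w7, w8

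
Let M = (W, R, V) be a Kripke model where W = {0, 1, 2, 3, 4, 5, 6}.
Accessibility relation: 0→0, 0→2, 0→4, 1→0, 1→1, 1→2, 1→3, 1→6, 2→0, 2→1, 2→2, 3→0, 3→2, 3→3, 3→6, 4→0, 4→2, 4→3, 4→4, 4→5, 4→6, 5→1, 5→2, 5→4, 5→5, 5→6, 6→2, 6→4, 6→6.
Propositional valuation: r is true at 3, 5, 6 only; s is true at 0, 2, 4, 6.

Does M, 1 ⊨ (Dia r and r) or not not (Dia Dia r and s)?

No

At 1: Dia r and r is false, not not (Dia Dia r and s) is false, so (Dia r and r) or not not (Dia Dia r and s) is false.
  At 1: Dia r is true, r is false, so Dia r and r is false.
    At 1: Dia r requires r at some successor in {0, 1, 2, 3, 6}.
      r holds at 3, so Dia r is true at 1.
  At 1: not (Dia Dia r and s) is true, so not not (Dia Dia r and s) is false.
    At 1: Dia Dia r and s is false, so not (Dia Dia r and s) is true.
      At 1: Dia Dia r is true, s is false, so Dia Dia r and s is false.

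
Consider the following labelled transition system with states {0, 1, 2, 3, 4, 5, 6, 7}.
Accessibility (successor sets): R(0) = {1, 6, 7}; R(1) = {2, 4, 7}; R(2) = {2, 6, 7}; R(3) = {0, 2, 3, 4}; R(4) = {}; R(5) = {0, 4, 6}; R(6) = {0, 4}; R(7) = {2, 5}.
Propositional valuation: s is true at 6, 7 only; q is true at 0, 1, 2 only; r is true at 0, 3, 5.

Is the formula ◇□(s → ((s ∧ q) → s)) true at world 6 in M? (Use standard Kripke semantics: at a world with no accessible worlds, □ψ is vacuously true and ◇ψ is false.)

At 6: ◇□(s → ((s ∧ q) → s)) requires □(s → ((s ∧ q) → s)) at some successor in {0, 4}.
  □(s → ((s ∧ q) → s)) holds at 0, so ◇□(s → ((s ∧ q) → s)) is true at 6.
    At 0: □(s → ((s ∧ q) → s)) requires s → ((s ∧ q) → s) at every successor {1, 6, 7}.
      At 1: s → ((s ∧ q) → s) is true.
      At 6: s → ((s ∧ q) → s) is true.
      At 7: s → ((s ∧ q) → s) is true.
    So □(s → ((s ∧ q) → s)) is true at 0.

Yes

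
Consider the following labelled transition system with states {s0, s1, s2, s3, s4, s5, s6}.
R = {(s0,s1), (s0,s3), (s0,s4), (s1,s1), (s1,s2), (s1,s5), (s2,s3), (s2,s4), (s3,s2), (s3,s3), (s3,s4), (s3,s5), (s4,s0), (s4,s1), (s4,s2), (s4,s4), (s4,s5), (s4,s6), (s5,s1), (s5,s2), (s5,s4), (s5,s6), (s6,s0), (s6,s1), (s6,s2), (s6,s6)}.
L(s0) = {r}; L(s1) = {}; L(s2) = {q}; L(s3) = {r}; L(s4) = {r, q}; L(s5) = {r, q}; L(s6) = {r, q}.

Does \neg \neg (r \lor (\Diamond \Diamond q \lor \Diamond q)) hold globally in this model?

Recall that \Diamond ψ holds at a world iff ψ holds at some accessible world.
Let φ = \neg \neg (r \lor (\Diamond \Diamond q \lor \Diamond q)). Evaluate φ at each world:
  s0 (successors {s1, s3, s4}): φ is true.
  s1 (successors {s1, s2, s5}): φ is true.
  s2 (successors {s3, s4}): φ is true.
  s3 (successors {s2, s3, s4, s5}): φ is true.
  s4 (successors {s0, s1, s2, s4, s5, s6}): φ is true.
  s5 (successors {s1, s2, s4, s6}): φ is true.
  s6 (successors {s0, s1, s2, s6}): φ is true.
For instance, at s1:
  At s1: \neg (r \lor (\Diamond \Diamond q \lor \Diamond q)) is false, so \neg \neg (r \lor (\Diamond \Diamond q \lor \Diamond q)) is true.
    At s1: r \lor (\Diamond \Diamond q \lor \Diamond q) is true, so \neg (r \lor (\Diamond \Diamond q \lor \Diamond q)) is false.
      At s1: r is false, \Diamond \Diamond q \lor \Diamond q is true, so r \lor (\Diamond \Diamond q \lor \Diamond q) is true.

Yes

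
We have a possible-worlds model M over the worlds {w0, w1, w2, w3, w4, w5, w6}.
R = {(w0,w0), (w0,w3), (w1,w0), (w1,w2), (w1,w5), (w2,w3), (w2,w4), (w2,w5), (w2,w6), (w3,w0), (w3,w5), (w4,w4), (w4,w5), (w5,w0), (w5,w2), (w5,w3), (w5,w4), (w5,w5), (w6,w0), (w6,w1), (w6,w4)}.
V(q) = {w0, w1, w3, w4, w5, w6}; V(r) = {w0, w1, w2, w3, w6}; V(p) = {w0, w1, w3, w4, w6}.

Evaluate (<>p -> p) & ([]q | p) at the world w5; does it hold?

At w5: <>p -> p is false, []q | p is false, so (<>p -> p) & ([]q | p) is false.
  At w5: <>p is true, p is false, so <>p -> p is false.
    At w5: <>p requires p at some successor in {w0, w2, w3, w4, w5}.
      p holds at w0, so <>p is true at w5.
  At w5: []q is false, p is false, so []q | p is false.
    At w5: []q requires q at every successor {w0, w2, w3, w4, w5}.
      q fails at w2, so []q is false at w5.

No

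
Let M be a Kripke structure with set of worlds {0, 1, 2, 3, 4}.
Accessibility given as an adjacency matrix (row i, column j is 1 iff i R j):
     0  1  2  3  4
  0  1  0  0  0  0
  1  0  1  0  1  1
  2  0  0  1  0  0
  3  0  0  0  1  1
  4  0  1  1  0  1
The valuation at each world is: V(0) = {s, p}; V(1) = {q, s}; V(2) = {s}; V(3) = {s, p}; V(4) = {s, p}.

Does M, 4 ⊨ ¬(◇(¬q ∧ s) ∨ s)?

No

At 4: ◇(¬q ∧ s) ∨ s is true, so ¬(◇(¬q ∧ s) ∨ s) is false.
  At 4: ◇(¬q ∧ s) is true, s is true, so ◇(¬q ∧ s) ∨ s is true.
    At 4: ◇(¬q ∧ s) requires ¬q ∧ s at some successor in {1, 2, 4}.
      ¬q ∧ s holds at 2, so ◇(¬q ∧ s) is true at 4.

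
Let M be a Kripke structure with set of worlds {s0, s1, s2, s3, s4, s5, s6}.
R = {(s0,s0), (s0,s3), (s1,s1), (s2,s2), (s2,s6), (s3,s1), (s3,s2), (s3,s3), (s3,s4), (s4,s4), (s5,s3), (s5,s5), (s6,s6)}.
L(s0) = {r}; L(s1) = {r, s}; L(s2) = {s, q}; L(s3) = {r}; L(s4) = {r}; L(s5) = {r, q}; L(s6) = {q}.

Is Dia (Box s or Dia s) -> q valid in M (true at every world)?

Let φ = Dia (Box s or Dia s) -> q. Evaluate φ at each world:
  s0 (successors {s0, s3}): φ is false.
  s1 (successors {s1}): φ is false.
  s2 (successors {s2, s6}): φ is true.
  s3 (successors {s1, s2, s3, s4}): φ is false.
  s4 (successors {s4}): φ is true.
  s5 (successors {s3, s5}): φ is true.
  s6 (successors {s6}): φ is true.
Detail at s0 (counterexample):
  At s0: Dia (Box s or Dia s) is true, q is false, so Dia (Box s or Dia s) -> q is false.
    At s0: Dia (Box s or Dia s) requires Box s or Dia s at some successor in {s0, s3}.
      Box s or Dia s holds at s3, so Dia (Box s or Dia s) is true at s0.

No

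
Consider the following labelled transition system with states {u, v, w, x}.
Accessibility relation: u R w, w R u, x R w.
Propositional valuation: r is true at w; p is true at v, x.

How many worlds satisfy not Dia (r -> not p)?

1

Recall that Dia ψ holds at a world iff ψ holds at some accessible world.
Let φ = not Dia (r -> not p). Evaluate φ at each world:
  u (successors {w}): φ is false.
  v (successors ∅): φ is true.
  w (successors {u}): φ is false.
  x (successors {w}): φ is false.
For instance, at x:
  At x: Dia (r -> not p) is true, so not Dia (r -> not p) is false.
    At x: Dia (r -> not p) requires r -> not p at some successor in {w}.
      r -> not p holds at w, so Dia (r -> not p) is true at x.
Satisfying worlds: {v}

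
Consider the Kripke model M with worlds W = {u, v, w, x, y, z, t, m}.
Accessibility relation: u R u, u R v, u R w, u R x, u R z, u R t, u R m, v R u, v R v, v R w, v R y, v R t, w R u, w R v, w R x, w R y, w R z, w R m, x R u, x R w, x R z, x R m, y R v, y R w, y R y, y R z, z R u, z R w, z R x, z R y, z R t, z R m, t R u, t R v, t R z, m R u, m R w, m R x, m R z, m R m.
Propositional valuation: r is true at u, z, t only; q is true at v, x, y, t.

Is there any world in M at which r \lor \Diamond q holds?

Let φ = r \lor \Diamond q. Evaluate φ at each world:
  u (successors {u, v, w, x, z, t, m}): φ is true.
  v (successors {u, v, w, y, t}): φ is true.
  w (successors {u, v, x, y, z, m}): φ is true.
  x (successors {u, w, z, m}): φ is false.
  y (successors {v, w, y, z}): φ is true.
  z (successors {u, w, x, y, t, m}): φ is true.
  t (successors {u, v, z}): φ is true.
  m (successors {u, w, x, z, m}): φ is true.
Detail at u (witness):
  At u: r is true, \Diamond q is true, so r \lor \Diamond q is true.
    At u: \Diamond q requires q at some successor in {u, v, w, x, z, t, m}.
      q holds at v, so \Diamond q is true at u.

Yes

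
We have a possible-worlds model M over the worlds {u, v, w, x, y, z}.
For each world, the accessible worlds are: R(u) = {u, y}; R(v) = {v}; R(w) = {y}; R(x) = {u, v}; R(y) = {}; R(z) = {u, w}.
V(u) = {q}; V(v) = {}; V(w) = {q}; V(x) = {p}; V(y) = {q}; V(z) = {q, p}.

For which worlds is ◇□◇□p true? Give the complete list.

u, w

Let φ = ◇□◇□p. Evaluate φ at each world:
  u (successors {u, y}): φ is true.
  v (successors {v}): φ is false.
  w (successors {y}): φ is true.
  x (successors {u, v}): φ is false.
  y (successors ∅): φ is false.
  z (successors {u, w}): φ is false.
For instance, at x:
  At x: ◇□◇□p requires □◇□p at some successor in {u, v}.
    At u: □◇□p is false.
    At v: □◇□p is false.
  So ◇□◇□p is false at x.
Satisfying worlds: {u, w}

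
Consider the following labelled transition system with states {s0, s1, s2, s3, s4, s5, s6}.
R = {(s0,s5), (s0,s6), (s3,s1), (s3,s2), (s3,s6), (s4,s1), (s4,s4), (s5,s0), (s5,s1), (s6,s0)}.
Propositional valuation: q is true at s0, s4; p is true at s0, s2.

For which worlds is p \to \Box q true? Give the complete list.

s1, s2, s3, s4, s5, s6

Recall that \Box ψ holds at a world iff ψ holds at every accessible world, and \Diamond ψ holds iff ψ holds at some accessible world.
Let φ = p \to \Box q. Evaluate φ at each world:
  s0 (successors {s5, s6}): φ is false.
  s1 (successors ∅): φ is true.
  s2 (successors ∅): φ is true.
  s3 (successors {s1, s2, s6}): φ is true.
  s4 (successors {s1, s4}): φ is true.
  s5 (successors {s0, s1}): φ is true.
  s6 (successors {s0}): φ is true.
For instance, at s5:
  At s5: p is false, \Box q is false, so p \to \Box q is true.
    At s5: \Box q requires q at every successor {s0, s1}.
      q fails at s1, so \Box q is false at s5.
Satisfying worlds: {s1, s2, s3, s4, s5, s6}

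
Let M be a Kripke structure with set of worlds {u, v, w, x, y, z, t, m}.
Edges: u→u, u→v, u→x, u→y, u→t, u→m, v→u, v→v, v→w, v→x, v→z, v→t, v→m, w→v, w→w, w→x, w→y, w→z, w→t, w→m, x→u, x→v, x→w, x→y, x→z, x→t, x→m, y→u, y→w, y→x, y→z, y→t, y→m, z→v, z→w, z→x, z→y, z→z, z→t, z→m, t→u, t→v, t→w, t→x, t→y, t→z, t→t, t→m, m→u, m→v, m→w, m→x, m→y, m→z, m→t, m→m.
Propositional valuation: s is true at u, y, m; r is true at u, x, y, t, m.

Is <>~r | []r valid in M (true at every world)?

Let φ = <>~r | []r. Evaluate φ at each world:
  u (successors {u, v, x, y, t, m}): φ is true.
  v (successors {u, v, w, x, z, t, m}): φ is true.
  w (successors {v, w, x, y, z, t, m}): φ is true.
  x (successors {u, v, w, y, z, t, m}): φ is true.
  y (successors {u, w, x, z, t, m}): φ is true.
  z (successors {v, w, x, y, z, t, m}): φ is true.
  t (successors {u, v, w, x, y, z, t, m}): φ is true.
  m (successors {u, v, w, x, y, z, t, m}): φ is true.
For instance, at u:
  At u: <>~r is true, []r is false, so <>~r | []r is true.
    At u: <>~r requires ~r at some successor in {u, v, x, y, t, m}.
      ~r holds at v, so <>~r is true at u.
    At u: []r requires r at every successor {u, v, x, y, t, m}.
      r fails at v, so []r is false at u.

Yes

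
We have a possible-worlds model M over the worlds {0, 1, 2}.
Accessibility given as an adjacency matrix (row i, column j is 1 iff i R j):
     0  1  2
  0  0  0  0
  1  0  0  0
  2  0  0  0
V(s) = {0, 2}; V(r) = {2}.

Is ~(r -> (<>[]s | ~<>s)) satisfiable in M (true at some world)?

No

Let φ = ~(r -> (<>[]s | ~<>s)). Evaluate φ at each world:
  0 (successors ∅): φ is false.
  1 (successors ∅): φ is false.
  2 (successors ∅): φ is false.
For instance, at 1:
  At 1: r -> (<>[]s | ~<>s) is true, so ~(r -> (<>[]s | ~<>s)) is false.
    At 1: r is false, <>[]s | ~<>s is true, so r -> (<>[]s | ~<>s) is true.
      At 1: <>[]s is false, ~<>s is true, so <>[]s | ~<>s is true.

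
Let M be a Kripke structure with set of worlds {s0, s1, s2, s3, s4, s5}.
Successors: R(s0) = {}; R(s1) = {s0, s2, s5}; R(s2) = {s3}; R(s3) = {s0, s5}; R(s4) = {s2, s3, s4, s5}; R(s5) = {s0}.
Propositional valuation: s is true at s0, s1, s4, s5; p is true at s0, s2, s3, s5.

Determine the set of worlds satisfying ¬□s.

Recall that □ψ holds at a world iff ψ holds at every accessible world, and ◇ψ holds iff ψ holds at some accessible world.
Let φ = ¬□s. Evaluate φ at each world:
  s0 (successors ∅): φ is false.
  s1 (successors {s0, s2, s5}): φ is true.
  s2 (successors {s3}): φ is true.
  s3 (successors {s0, s5}): φ is false.
  s4 (successors {s2, s3, s4, s5}): φ is true.
  s5 (successors {s0}): φ is false.
For instance, at s3:
  At s3: □s is true, so ¬□s is false.
    At s3: □s requires s at every successor {s0, s5}.
      At s0: s is true.
      At s5: s is true.
    So □s is true at s3.
Satisfying worlds: {s1, s2, s4}

s1, s2, s4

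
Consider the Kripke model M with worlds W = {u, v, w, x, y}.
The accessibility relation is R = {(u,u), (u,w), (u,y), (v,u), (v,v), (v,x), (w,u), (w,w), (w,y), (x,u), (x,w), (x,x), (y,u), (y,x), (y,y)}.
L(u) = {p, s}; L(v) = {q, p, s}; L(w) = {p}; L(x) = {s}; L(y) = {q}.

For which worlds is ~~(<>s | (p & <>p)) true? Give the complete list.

Recall that <>ψ holds at a world iff ψ holds at some accessible world.
Let φ = ~~(<>s | (p & <>p)). Evaluate φ at each world:
  u (successors {u, w, y}): φ is true.
  v (successors {u, v, x}): φ is true.
  w (successors {u, w, y}): φ is true.
  x (successors {u, w, x}): φ is true.
  y (successors {u, x, y}): φ is true.
For instance, at v:
  At v: ~(<>s | (p & <>p)) is false, so ~~(<>s | (p & <>p)) is true.
    At v: <>s | (p & <>p) is true, so ~(<>s | (p & <>p)) is false.
      At v: <>s is true, p & <>p is true, so <>s | (p & <>p) is true.
Satisfying worlds: {u, v, w, x, y}

u, v, w, x, y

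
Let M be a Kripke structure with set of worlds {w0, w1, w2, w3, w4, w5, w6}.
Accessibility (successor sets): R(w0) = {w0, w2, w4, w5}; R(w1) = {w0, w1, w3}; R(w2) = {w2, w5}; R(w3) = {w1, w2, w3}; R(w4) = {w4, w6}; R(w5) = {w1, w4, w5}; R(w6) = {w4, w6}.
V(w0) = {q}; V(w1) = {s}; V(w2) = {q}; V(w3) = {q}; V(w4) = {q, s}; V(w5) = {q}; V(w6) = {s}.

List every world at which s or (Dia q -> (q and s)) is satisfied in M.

w1, w4, w6

Let φ = s or (Dia q -> (q and s)). Evaluate φ at each world:
  w0 (successors {w0, w2, w4, w5}): φ is false.
  w1 (successors {w0, w1, w3}): φ is true.
  w2 (successors {w2, w5}): φ is false.
  w3 (successors {w1, w2, w3}): φ is false.
  w4 (successors {w4, w6}): φ is true.
  w5 (successors {w1, w4, w5}): φ is false.
  w6 (successors {w4, w6}): φ is true.
For instance, at w6:
  At w6: s is true, Dia q -> (q and s) is false, so s or (Dia q -> (q and s)) is true.
    At w6: Dia q is true, q and s is false, so Dia q -> (q and s) is false.
      At w6: Dia q requires q at some successor in {w4, w6}.
        q holds at w4, so Dia q is true at w6.
Satisfying worlds: {w1, w4, w6}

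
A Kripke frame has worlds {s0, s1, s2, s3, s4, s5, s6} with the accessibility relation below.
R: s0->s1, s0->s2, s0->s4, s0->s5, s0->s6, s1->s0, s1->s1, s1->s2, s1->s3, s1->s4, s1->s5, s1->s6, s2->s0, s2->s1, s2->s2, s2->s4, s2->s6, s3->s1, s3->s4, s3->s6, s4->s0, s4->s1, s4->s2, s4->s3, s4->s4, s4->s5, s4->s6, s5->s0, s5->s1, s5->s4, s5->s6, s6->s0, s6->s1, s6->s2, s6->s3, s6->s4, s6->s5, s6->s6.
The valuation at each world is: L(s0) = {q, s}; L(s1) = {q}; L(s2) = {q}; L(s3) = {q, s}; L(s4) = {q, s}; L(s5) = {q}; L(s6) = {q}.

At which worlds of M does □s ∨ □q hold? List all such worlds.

Let φ = □s ∨ □q. Evaluate φ at each world:
  s0 (successors {s1, s2, s4, s5, s6}): φ is true.
  s1 (successors {s0, s1, s2, s3, s4, s5, s6}): φ is true.
  s2 (successors {s0, s1, s2, s4, s6}): φ is true.
  s3 (successors {s1, s4, s6}): φ is true.
  s4 (successors {s0, s1, s2, s3, s4, s5, s6}): φ is true.
  s5 (successors {s0, s1, s4, s6}): φ is true.
  s6 (successors {s0, s1, s2, s3, s4, s5, s6}): φ is true.
For instance, at s5:
  At s5: □s is false, □q is true, so □s ∨ □q is true.
    At s5: □s requires s at every successor {s0, s1, s4, s6}.
      s fails at s1, so □s is false at s5.
    At s5: □q requires q at every successor {s0, s1, s4, s6}.
      At s0: q is true.
      At s1: q is true.
      At s4: q is true.
      At s6: q is true.
    So □q is true at s5.
Satisfying worlds: {s0, s1, s2, s3, s4, s5, s6}

s0, s1, s2, s3, s4, s5, s6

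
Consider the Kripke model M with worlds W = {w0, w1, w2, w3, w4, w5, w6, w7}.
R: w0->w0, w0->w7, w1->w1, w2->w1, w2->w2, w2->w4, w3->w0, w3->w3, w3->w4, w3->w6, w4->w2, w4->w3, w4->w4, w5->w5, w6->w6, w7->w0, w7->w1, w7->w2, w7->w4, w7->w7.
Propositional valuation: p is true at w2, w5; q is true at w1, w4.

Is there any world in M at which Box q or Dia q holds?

Let φ = Box q or Dia q. Evaluate φ at each world:
  w0 (successors {w0, w7}): φ is false.
  w1 (successors {w1}): φ is true.
  w2 (successors {w1, w2, w4}): φ is true.
  w3 (successors {w0, w3, w4, w6}): φ is true.
  w4 (successors {w2, w3, w4}): φ is true.
  w5 (successors {w5}): φ is false.
  w6 (successors {w6}): φ is false.
  w7 (successors {w0, w1, w2, w4, w7}): φ is true.
Detail at w1 (witness):
  At w1: Box q is true, Dia q is true, so Box q or Dia q is true.
    At w1: Box q requires q at every successor {w1}.
      At w1: q is true.
    So Box q is true at w1.
    At w1: Dia q requires q at some successor in {w1}.
      q holds at w1, so Dia q is true at w1.

Yes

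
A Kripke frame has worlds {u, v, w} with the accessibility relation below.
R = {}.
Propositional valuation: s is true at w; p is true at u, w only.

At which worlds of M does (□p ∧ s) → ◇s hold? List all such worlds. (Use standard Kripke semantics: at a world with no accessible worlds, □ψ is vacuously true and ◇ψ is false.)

Let φ = (□p ∧ s) → ◇s. Evaluate φ at each world:
  u (successors ∅): φ is true.
  v (successors ∅): φ is true.
  w (successors ∅): φ is false.
For instance, at u:
  At u: □p ∧ s is false, ◇s is false, so (□p ∧ s) → ◇s is true.
    At u: □p is true, s is false, so □p ∧ s is false.
      At u: no accessible worlds, so □p holds vacuously.
    At u: no accessible worlds, so ◇s is false.
Satisfying worlds: {u, v}

u, v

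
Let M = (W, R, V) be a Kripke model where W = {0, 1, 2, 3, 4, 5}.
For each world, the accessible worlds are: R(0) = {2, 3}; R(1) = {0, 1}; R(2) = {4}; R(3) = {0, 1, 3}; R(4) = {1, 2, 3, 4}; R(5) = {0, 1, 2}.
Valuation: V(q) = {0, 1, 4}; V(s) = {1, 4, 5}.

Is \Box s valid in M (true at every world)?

Let φ = \Box s. Evaluate φ at each world:
  0 (successors {2, 3}): φ is false.
  1 (successors {0, 1}): φ is false.
  2 (successors {4}): φ is true.
  3 (successors {0, 1, 3}): φ is false.
  4 (successors {1, 2, 3, 4}): φ is false.
  5 (successors {0, 1, 2}): φ is false.
Detail at 0 (counterexample):
  At 0: \Box s requires s at every successor {2, 3}.
    s fails at 2, so \Box s is false at 0.

No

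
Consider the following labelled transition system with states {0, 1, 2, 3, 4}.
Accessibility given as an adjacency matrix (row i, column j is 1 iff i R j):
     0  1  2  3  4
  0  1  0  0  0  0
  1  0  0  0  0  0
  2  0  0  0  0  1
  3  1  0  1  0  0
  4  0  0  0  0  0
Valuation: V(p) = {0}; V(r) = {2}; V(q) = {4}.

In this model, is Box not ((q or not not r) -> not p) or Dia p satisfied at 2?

No

Recall that Box ψ holds at a world iff ψ holds at every accessible world, and Dia ψ holds iff ψ holds at some accessible world.
At 2: Box not ((q or not not r) -> not p) is false, Dia p is false, so Box not ((q or not not r) -> not p) or Dia p is false.
  At 2: Box not ((q or not not r) -> not p) requires not ((q or not not r) -> not p) at every successor {4}.
    not ((q or not not r) -> not p) fails at 4, so Box not ((q or not not r) -> not p) is false at 2.
  At 2: Dia p requires p at some successor in {4}.
    At 4: p is false.
  So Dia p is false at 2.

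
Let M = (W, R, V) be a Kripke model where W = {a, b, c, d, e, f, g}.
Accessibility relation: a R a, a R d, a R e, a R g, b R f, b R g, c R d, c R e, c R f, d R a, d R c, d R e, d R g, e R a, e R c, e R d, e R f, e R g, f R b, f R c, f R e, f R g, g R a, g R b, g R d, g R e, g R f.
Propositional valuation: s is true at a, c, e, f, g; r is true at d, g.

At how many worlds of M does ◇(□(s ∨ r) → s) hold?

7

Recall that □ψ holds at a world iff ψ holds at every accessible world, and ◇ψ holds iff ψ holds at some accessible world.
Let φ = ◇(□(s ∨ r) → s). Evaluate φ at each world:
  a (successors {a, d, e, g}): φ is true.
  b (successors {f, g}): φ is true.
  c (successors {d, e, f}): φ is true.
  d (successors {a, c, e, g}): φ is true.
  e (successors {a, c, d, f, g}): φ is true.
  f (successors {b, c, e, g}): φ is true.
  g (successors {a, b, d, e, f}): φ is true.
For instance, at b:
  At b: ◇(□(s ∨ r) → s) requires □(s ∨ r) → s at some successor in {f, g}.
    □(s ∨ r) → s holds at f, so ◇(□(s ∨ r) → s) is true at b.
      At f: □(s ∨ r) is false, s is true, so □(s ∨ r) → s is true.
Satisfying worlds: {a, b, c, d, e, f, g}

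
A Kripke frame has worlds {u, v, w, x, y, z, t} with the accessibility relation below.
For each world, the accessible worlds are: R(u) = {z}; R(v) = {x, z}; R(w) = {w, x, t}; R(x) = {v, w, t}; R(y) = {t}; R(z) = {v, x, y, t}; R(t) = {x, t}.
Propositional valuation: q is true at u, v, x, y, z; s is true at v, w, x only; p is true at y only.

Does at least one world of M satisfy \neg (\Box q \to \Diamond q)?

No

Recall that \Box ψ holds at a world iff ψ holds at every accessible world, and \Diamond ψ holds iff ψ holds at some accessible world.
Let φ = \neg (\Box q \to \Diamond q). Evaluate φ at each world:
  u (successors {z}): φ is false.
  v (successors {x, z}): φ is false.
  w (successors {w, x, t}): φ is false.
  x (successors {v, w, t}): φ is false.
  y (successors {t}): φ is false.
  z (successors {v, x, y, t}): φ is false.
  t (successors {x, t}): φ is false.
For instance, at y:
  At y: \Box q \to \Diamond q is true, so \neg (\Box q \to \Diamond q) is false.
    At y: \Box q is false, \Diamond q is false, so \Box q \to \Diamond q is true.
      At y: \Box q requires q at every successor {t}.
        q fails at t, so \Box q is false at y.
      At y: \Diamond q requires q at some successor in {t}.
        At t: q is false.
      So \Diamond q is false at y.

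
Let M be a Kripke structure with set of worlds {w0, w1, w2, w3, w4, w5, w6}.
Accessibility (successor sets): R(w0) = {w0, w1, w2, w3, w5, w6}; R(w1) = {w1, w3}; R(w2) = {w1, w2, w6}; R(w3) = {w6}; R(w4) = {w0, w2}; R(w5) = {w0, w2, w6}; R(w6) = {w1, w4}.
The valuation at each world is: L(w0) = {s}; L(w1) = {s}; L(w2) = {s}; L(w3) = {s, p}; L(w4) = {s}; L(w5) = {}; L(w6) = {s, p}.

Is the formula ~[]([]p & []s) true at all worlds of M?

Recall that []ψ holds at a world iff ψ holds at every accessible world, and <>ψ holds iff ψ holds at some accessible world.
Let φ = ~[]([]p & []s). Evaluate φ at each world:
  w0 (successors {w0, w1, w2, w3, w5, w6}): φ is true.
  w1 (successors {w1, w3}): φ is true.
  w2 (successors {w1, w2, w6}): φ is true.
  w3 (successors {w6}): φ is true.
  w4 (successors {w0, w2}): φ is true.
  w5 (successors {w0, w2, w6}): φ is true.
  w6 (successors {w1, w4}): φ is true.
For instance, at w5:
  At w5: []([]p & []s) is false, so ~[]([]p & []s) is true.
    At w5: []([]p & []s) requires []p & []s at every successor {w0, w2, w6}.
      []p & []s fails at w0, so []([]p & []s) is false at w5.

Yes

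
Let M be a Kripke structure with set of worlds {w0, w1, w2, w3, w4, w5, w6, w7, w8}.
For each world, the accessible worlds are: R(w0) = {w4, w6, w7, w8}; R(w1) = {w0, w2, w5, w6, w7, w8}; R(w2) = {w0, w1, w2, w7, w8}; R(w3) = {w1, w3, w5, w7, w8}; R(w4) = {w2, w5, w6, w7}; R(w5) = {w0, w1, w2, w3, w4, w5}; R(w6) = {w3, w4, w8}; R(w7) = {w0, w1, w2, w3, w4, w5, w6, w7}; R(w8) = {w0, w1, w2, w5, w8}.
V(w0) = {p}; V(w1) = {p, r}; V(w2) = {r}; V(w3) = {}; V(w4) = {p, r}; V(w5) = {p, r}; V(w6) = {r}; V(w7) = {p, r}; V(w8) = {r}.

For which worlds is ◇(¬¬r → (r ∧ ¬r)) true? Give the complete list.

Let φ = ◇(¬¬r → (r ∧ ¬r)). Evaluate φ at each world:
  w0 (successors {w4, w6, w7, w8}): φ is false.
  w1 (successors {w0, w2, w5, w6, w7, w8}): φ is true.
  w2 (successors {w0, w1, w2, w7, w8}): φ is true.
  w3 (successors {w1, w3, w5, w7, w8}): φ is true.
  w4 (successors {w2, w5, w6, w7}): φ is false.
  w5 (successors {w0, w1, w2, w3, w4, w5}): φ is true.
  w6 (successors {w3, w4, w8}): φ is true.
  w7 (successors {w0, w1, w2, w3, w4, w5, w6, w7}): φ is true.
  w8 (successors {w0, w1, w2, w5, w8}): φ is true.
For instance, at w6:
  At w6: ◇(¬¬r → (r ∧ ¬r)) requires ¬¬r → (r ∧ ¬r) at some successor in {w3, w4, w8}.
    ¬¬r → (r ∧ ¬r) holds at w3, so ◇(¬¬r → (r ∧ ¬r)) is true at w6.
Satisfying worlds: {w1, w2, w3, w5, w6, w7, w8}

w1, w2, w3, w5, w6, w7, w8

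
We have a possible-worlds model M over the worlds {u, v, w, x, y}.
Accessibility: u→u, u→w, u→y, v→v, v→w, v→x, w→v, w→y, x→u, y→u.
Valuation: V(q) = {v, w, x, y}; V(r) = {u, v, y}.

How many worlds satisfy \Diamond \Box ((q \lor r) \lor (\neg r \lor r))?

Let φ = \Diamond \Box ((q \lor r) \lor (\neg r \lor r)). Evaluate φ at each world:
  u (successors {u, w, y}): φ is true.
  v (successors {v, w, x}): φ is true.
  w (successors {v, y}): φ is true.
  x (successors {u}): φ is true.
  y (successors {u}): φ is true.
For instance, at u:
  At u: \Diamond \Box ((q \lor r) \lor (\neg r \lor r)) requires \Box ((q \lor r) \lor (\neg r \lor r)) at some successor in {u, w, y}.
    \Box ((q \lor r) \lor (\neg r \lor r)) holds at u, so \Diamond \Box ((q \lor r) \lor (\neg r \lor r)) is true at u.
      At u: \Box ((q \lor r) \lor (\neg r \lor r)) requires (q \lor r) \lor (\neg r \lor r) at every successor {u, w, y}.
        At u: (q \lor r) \lor (\neg r \lor r) is true.
        At w: (q \lor r) \lor (\neg r \lor r) is true.
        At y: (q \lor r) \lor (\neg r \lor r) is true.
      So \Box ((q \lor r) \lor (\neg r \lor r)) is true at u.
Satisfying worlds: {u, v, w, x, y}

5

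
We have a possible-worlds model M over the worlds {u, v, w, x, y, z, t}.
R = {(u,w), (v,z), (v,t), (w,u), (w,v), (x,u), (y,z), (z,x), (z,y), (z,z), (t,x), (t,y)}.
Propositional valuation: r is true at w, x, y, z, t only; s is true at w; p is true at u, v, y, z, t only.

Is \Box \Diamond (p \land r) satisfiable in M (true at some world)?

Yes

Let φ = \Box \Diamond (p \land r). Evaluate φ at each world:
  u (successors {w}): φ is false.
  v (successors {z, t}): φ is true.
  w (successors {u, v}): φ is false.
  x (successors {u}): φ is false.
  y (successors {z}): φ is true.
  z (successors {x, y, z}): φ is false.
  t (successors {x, y}): φ is false.
Detail at v (witness):
  At v: \Box \Diamond (p \land r) requires \Diamond (p \land r) at every successor {z, t}.
      At z: \Diamond (p \land r) requires p \land r at some successor in {x, y, z}.
        p \land r holds at y, so \Diamond (p \land r) is true at z.
      At t: \Diamond (p \land r) requires p \land r at some successor in {x, y}.
        p \land r holds at y, so \Diamond (p \land r) is true at t.
  So \Box \Diamond (p \land r) is true at v.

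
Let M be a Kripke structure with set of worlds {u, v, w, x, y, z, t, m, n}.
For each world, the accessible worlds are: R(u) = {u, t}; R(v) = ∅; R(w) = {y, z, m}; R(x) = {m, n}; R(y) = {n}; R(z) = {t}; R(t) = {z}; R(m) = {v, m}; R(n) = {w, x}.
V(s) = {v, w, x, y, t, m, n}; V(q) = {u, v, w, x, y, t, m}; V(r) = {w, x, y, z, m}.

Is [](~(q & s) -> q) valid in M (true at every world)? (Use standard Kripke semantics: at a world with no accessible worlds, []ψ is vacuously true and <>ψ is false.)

Let φ = [](~(q & s) -> q). Evaluate φ at each world:
  u (successors {u, t}): φ is true.
  v (successors ∅): φ is true.
  w (successors {y, z, m}): φ is false.
  x (successors {m, n}): φ is false.
  y (successors {n}): φ is false.
  z (successors {t}): φ is true.
  t (successors {z}): φ is false.
  m (successors {v, m}): φ is true.
  n (successors {w, x}): φ is true.
Detail at w (counterexample):
  At w: [](~(q & s) -> q) requires ~(q & s) -> q at every successor {y, z, m}.
    ~(q & s) -> q fails at z, so [](~(q & s) -> q) is false at w.

No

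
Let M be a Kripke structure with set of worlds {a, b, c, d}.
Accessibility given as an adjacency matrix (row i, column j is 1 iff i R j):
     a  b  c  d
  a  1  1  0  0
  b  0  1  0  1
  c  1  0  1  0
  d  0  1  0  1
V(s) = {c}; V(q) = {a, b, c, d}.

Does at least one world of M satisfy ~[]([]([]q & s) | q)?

No

Let φ = ~[]([]([]q & s) | q). Evaluate φ at each world:
  a (successors {a, b}): φ is false.
  b (successors {b, d}): φ is false.
  c (successors {a, c}): φ is false.
  d (successors {b, d}): φ is false.
For instance, at d:
  At d: []([]([]q & s) | q) is true, so ~[]([]([]q & s) | q) is false.
    At d: []([]([]q & s) | q) requires []([]q & s) | q at every successor {b, d}.
      At b: []([]q & s) | q is true.
      At d: []([]q & s) | q is true.
    So []([]([]q & s) | q) is true at d.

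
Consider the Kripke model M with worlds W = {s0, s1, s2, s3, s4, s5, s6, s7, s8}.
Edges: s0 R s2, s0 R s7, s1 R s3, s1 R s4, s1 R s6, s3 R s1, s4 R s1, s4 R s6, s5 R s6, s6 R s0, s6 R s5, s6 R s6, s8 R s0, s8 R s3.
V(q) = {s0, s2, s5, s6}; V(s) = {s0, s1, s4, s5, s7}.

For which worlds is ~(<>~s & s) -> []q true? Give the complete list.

Let φ = ~(<>~s & s) -> []q. Evaluate φ at each world:
  s0 (successors {s2, s7}): φ is true.
  s1 (successors {s3, s4, s6}): φ is true.
  s2 (successors ∅): φ is true.
  s3 (successors {s1}): φ is false.
  s4 (successors {s1, s6}): φ is true.
  s5 (successors {s6}): φ is true.
  s6 (successors {s0, s5, s6}): φ is true.
  s7 (successors ∅): φ is true.
  s8 (successors {s0, s3}): φ is false.
For instance, at s3:
  At s3: ~(<>~s & s) is true, []q is false, so ~(<>~s & s) -> []q is false.
    At s3: <>~s & s is false, so ~(<>~s & s) is true.
      At s3: <>~s is false, s is false, so <>~s & s is false.
    At s3: []q requires q at every successor {s1}.
      q fails at s1, so []q is false at s3.
Satisfying worlds: {s0, s1, s2, s4, s5, s6, s7}

s0, s1, s2, s4, s5, s6, s7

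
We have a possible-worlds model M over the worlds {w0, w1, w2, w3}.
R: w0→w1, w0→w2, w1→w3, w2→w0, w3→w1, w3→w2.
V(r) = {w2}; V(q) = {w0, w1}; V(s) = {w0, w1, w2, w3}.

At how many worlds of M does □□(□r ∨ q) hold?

0

Recall that □ψ holds at a world iff ψ holds at every accessible world, and ◇ψ holds iff ψ holds at some accessible world.
Let φ = □□(□r ∨ q). Evaluate φ at each world:
  w0 (successors {w1, w2}): φ is false.
  w1 (successors {w3}): φ is false.
  w2 (successors {w0}): φ is false.
  w3 (successors {w1, w2}): φ is false.
For instance, at w1:
  At w1: □□(□r ∨ q) requires □(□r ∨ q) at every successor {w3}.
    □(□r ∨ q) fails at w3, so □□(□r ∨ q) is false at w1.
      At w3: □(□r ∨ q) requires □r ∨ q at every successor {w1, w2}.
        □r ∨ q fails at w2, so □(□r ∨ q) is false at w3.
Satisfying worlds: none.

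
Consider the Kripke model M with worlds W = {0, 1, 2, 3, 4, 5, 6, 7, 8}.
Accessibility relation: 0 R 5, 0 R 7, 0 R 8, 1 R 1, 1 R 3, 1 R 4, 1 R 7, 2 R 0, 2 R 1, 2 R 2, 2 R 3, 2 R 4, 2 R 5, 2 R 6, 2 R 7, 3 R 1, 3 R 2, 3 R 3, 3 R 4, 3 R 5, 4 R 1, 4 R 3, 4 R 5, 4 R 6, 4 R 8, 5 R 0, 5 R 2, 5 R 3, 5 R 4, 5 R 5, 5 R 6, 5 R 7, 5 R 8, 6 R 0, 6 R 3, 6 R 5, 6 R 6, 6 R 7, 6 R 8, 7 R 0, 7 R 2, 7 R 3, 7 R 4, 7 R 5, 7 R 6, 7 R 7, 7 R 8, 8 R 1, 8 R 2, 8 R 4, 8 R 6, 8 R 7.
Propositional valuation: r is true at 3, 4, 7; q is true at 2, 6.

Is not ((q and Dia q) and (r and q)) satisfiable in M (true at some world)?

Let φ = not ((q and Dia q) and (r and q)). Evaluate φ at each world:
  0 (successors {5, 7, 8}): φ is true.
  1 (successors {1, 3, 4, 7}): φ is true.
  2 (successors {0, 1, 2, 3, 4, 5, 6, 7}): φ is true.
  3 (successors {1, 2, 3, 4, 5}): φ is true.
  4 (successors {1, 3, 5, 6, 8}): φ is true.
  5 (successors {0, 2, 3, 4, 5, 6, 7, 8}): φ is true.
  6 (successors {0, 3, 5, 6, 7, 8}): φ is true.
  7 (successors {0, 2, 3, 4, 5, 6, 7, 8}): φ is true.
  8 (successors {1, 2, 4, 6, 7}): φ is true.
Detail at 0 (witness):
  At 0: (q and Dia q) and (r and q) is false, so not ((q and Dia q) and (r and q)) is true.
    At 0: q and Dia q is false, r and q is false, so (q and Dia q) and (r and q) is false.
      At 0: q is false, Dia q is false, so q and Dia q is false.

Yes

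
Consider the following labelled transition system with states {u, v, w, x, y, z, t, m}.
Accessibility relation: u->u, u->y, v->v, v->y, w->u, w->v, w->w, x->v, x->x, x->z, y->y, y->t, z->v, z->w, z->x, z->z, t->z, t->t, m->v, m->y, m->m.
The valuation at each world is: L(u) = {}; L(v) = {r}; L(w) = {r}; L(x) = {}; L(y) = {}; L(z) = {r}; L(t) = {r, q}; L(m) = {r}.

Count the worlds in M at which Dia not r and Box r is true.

Let φ = Dia not r and Box r. Evaluate φ at each world:
  u (successors {u, y}): φ is false.
  v (successors {v, y}): φ is false.
  w (successors {u, v, w}): φ is false.
  x (successors {v, x, z}): φ is false.
  y (successors {y, t}): φ is false.
  z (successors {v, w, x, z}): φ is false.
  t (successors {z, t}): φ is false.
  m (successors {v, y, m}): φ is false.
For instance, at v:
  At v: Dia not r is true, Box r is false, so Dia not r and Box r is false.
    At v: Dia not r requires not r at some successor in {v, y}.
      not r holds at y, so Dia not r is true at v.
    At v: Box r requires r at every successor {v, y}.
      r fails at y, so Box r is false at v.
Satisfying worlds: none.

0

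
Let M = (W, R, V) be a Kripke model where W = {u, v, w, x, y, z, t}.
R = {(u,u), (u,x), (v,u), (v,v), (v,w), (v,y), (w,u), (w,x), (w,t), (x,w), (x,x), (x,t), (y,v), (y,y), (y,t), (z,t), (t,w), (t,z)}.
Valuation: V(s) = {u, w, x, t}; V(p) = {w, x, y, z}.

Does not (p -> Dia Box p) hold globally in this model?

Recall that Box ψ holds at a world iff ψ holds at every accessible world, and Dia ψ holds iff ψ holds at some accessible world.
Let φ = not (p -> Dia Box p). Evaluate φ at each world:
  u (successors {u, x}): φ is false.
  v (successors {u, v, w, y}): φ is false.
  w (successors {u, x, t}): φ is false.
  x (successors {w, x, t}): φ is false.
  y (successors {v, y, t}): φ is false.
  z (successors {t}): φ is false.
  t (successors {w, z}): φ is false.
Detail at u (counterexample):
  At u: p -> Dia Box p is true, so not (p -> Dia Box p) is false.
    At u: p is false, Dia Box p is false, so p -> Dia Box p is true.
      At u: Dia Box p requires Box p at some successor in {u, x}.
        At u: Box p is false.
        At x: Box p is false.
      So Dia Box p is false at u.

No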